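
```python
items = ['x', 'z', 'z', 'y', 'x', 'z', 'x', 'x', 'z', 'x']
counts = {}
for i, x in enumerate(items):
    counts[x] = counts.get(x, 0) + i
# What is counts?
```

Initial: counts = {}, items = ['x', 'z', 'z', 'y', 'x', 'z', 'x', 'x', 'z', 'x']
i=0, x='x': counts = {'x': 0}
i=1, x='z': counts = {'x': 0, 'z': 1}
i=2, x='z': counts = {'x': 0, 'z': 3}
i=3, x='y': counts = {'x': 0, 'z': 3, 'y': 3}
i=4, x='x': counts = {'x': 4, 'z': 3, 'y': 3}
i=5, x='z': counts = {'x': 4, 'z': 8, 'y': 3}
i=6, x='x': counts = {'x': 10, 'z': 8, 'y': 3}
i=7, x='x': counts = {'x': 17, 'z': 8, 'y': 3}
i=8, x='z': counts = {'x': 17, 'z': 16, 'y': 3}
i=9, x='x': counts = {'x': 26, 'z': 16, 'y': 3}

{'x': 26, 'z': 16, 'y': 3}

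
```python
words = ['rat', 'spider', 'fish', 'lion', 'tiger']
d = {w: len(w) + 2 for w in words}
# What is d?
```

{'rat': 5, 'spider': 8, 'fish': 6, 'lion': 6, 'tiger': 7}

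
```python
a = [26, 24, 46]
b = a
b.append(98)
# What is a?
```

After line 1: a = [26, 24, 46]
After line 2 (b = a is an alias, same object): a = [26, 24, 46], b = [26, 24, 46]
After line 3 (b.append mutates the shared list): a = [26, 24, 46, 98], b = [26, 24, 46, 98]

[26, 24, 46, 98]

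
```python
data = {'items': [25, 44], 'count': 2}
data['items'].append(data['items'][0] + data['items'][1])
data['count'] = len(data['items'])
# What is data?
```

After line 1: data = {'items': [25, 44], 'count': 2}
After line 2 (append 25 + 44 = 69): data = {'items': [25, 44, 69], 'count': 2}
After line 3 (count = len(items) = 3): data = {'items': [25, 44, 69], 'count': 3}

{'items': [25, 44, 69], 'count': 3}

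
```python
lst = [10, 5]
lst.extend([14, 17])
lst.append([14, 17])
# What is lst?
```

After line 1: lst = [10, 5]
After line 2 (extend unpacks [14, 17]): lst = [10, 5, 14, 17]
After line 3 (append adds [14, 17] as single element): lst = [10, 5, 14, 17, [14, 17]]

[10, 5, 14, 17, [14, 17]]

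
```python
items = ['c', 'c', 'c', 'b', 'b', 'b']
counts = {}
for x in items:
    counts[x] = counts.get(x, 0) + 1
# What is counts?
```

Initial: counts = {}, items = ['c', 'c', 'c', 'b', 'b', 'b']
See 'c': counts = {'c': 1}
See 'c': counts = {'c': 2}
See 'c': counts = {'c': 3}
See 'b': counts = {'c': 3, 'b': 1}
See 'b': counts = {'c': 3, 'b': 2}
See 'b': counts = {'c': 3, 'b': 3}

{'c': 3, 'b': 3}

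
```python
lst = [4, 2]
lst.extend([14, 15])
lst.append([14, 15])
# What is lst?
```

After line 1: lst = [4, 2]
After line 2 (extend unpacks [14, 15]): lst = [4, 2, 14, 15]
After line 3 (append adds [14, 15] as single element): lst = [4, 2, 14, 15, [14, 15]]

[4, 2, 14, 15, [14, 15]]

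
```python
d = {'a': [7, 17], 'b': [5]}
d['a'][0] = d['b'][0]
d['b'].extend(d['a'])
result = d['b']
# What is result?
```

After line 1: d = {'a': [7, 17], 'b': [5]}
After line 2 (a[0] = b[0] = 5): d = {'a': [5, 17], 'b': [5]}
After line 3 (b.extend(a) appends [5, 17]): d = {'a': [5, 17], 'b': [5, 5, 17]}
After line 4: result = d['b'] = [5, 5, 17]

[5, 5, 17]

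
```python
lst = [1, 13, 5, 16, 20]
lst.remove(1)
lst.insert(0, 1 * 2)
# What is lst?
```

After line 1: lst = [1, 13, 5, 16, 20]
After line 2 (remove first 1): lst = [13, 5, 16, 20]
After line 3 (insert 2 at index 0): lst = [2, 13, 5, 16, 20]

[2, 13, 5, 16, 20]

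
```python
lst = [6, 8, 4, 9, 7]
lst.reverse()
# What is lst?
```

[7, 9, 4, 8, 6]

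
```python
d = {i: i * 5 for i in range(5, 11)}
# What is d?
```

{5: 25, 6: 30, 7: 35, 8: 40, 9: 45, 10: 50}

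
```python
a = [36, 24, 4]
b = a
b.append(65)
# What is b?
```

After line 1: a = [36, 24, 4]
After line 2 (b = a is an alias, same object): a = [36, 24, 4], b = [36, 24, 4]
After line 3 (b.append mutates the shared list): a = [36, 24, 4, 65], b = [36, 24, 4, 65]

[36, 24, 4, 65]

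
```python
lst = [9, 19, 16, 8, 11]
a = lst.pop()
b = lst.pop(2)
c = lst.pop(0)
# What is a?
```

After line 1: lst = [9, 19, 16, 8, 11]
After line 2 (pop() -> a = 11): lst = [9, 19, 16, 8]
After line 3 (pop(2) -> b = 16): lst = [9, 19, 8]
After line 4 (pop(0) -> c = 9): lst = [19, 8]

11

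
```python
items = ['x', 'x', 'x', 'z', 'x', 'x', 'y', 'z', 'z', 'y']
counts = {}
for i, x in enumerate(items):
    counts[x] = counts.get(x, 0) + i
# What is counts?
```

Initial: counts = {}, items = ['x', 'x', 'x', 'z', 'x', 'x', 'y', 'z', 'z', 'y']
i=0, x='x': counts = {'x': 0}
i=1, x='x': counts = {'x': 1}
i=2, x='x': counts = {'x': 3}
i=3, x='z': counts = {'x': 3, 'z': 3}
i=4, x='x': counts = {'x': 7, 'z': 3}
i=5, x='x': counts = {'x': 12, 'z': 3}
i=6, x='y': counts = {'x': 12, 'z': 3, 'y': 6}
i=7, x='z': counts = {'x': 12, 'z': 10, 'y': 6}
i=8, x='z': counts = {'x': 12, 'z': 18, 'y': 6}
i=9, x='y': counts = {'x': 12, 'z': 18, 'y': 15}

{'x': 12, 'z': 18, 'y': 15}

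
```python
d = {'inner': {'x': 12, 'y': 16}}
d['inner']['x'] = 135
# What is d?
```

After line 1: d = {'inner': {'x': 12, 'y': 16}}
After line 2 (inner x overwritten): d = {'inner': {'x': 135, 'y': 16}}

{'inner': {'x': 135, 'y': 16}}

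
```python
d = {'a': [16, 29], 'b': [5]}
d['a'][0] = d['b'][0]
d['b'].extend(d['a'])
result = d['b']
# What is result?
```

After line 1: d = {'a': [16, 29], 'b': [5]}
After line 2 (a[0] = b[0] = 5): d = {'a': [5, 29], 'b': [5]}
After line 3 (b.extend(a) appends [5, 29]): d = {'a': [5, 29], 'b': [5, 5, 29]}
After line 4: result = d['b'] = [5, 5, 29]

[5, 5, 29]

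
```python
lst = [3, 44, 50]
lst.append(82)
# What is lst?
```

[3, 44, 50, 82]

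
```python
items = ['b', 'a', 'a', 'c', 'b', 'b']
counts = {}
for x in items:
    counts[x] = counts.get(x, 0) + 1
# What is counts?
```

Initial: counts = {}, items = ['b', 'a', 'a', 'c', 'b', 'b']
See 'b': counts = {'b': 1}
See 'a': counts = {'b': 1, 'a': 1}
See 'a': counts = {'b': 1, 'a': 2}
See 'c': counts = {'b': 1, 'a': 2, 'c': 1}
See 'b': counts = {'b': 2, 'a': 2, 'c': 1}
See 'b': counts = {'b': 3, 'a': 2, 'c': 1}

{'b': 3, 'a': 2, 'c': 1}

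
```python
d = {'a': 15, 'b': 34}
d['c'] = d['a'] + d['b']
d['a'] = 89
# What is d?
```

After line 1: d = {'a': 15, 'b': 34}
After line 2 (d['c'] = 15 + 34): d = {'a': 15, 'b': 34, 'c': 49}
After line 3: d = {'a': 89, 'b': 34, 'c': 49}

{'a': 89, 'b': 34, 'c': 49}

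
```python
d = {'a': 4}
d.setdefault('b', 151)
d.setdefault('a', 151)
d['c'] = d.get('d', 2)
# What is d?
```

After line 1: d = {'a': 4}
After line 2 (setdefault adds 'b'=151): d = {'a': 4, 'b': 151}
After line 3 (setdefault 'a' no-op, already exists): d = {'a': 4, 'b': 151}
After line 4 (get('d', 2) returns default since 'd' not in d): d = {'a': 4, 'b': 151, 'c': 2}

{'a': 4, 'b': 151, 'c': 2}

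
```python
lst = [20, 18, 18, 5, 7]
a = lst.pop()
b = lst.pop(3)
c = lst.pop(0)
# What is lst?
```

After line 1: lst = [20, 18, 18, 5, 7]
After line 2 (pop() -> a = 7): lst = [20, 18, 18, 5]
After line 3 (pop(3) -> b = 5): lst = [20, 18, 18]
After line 4 (pop(0) -> c = 20): lst = [18, 18]

[18, 18]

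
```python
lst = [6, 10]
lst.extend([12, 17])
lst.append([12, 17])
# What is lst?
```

After line 1: lst = [6, 10]
After line 2 (extend unpacks [12, 17]): lst = [6, 10, 12, 17]
After line 3 (append adds [12, 17] as single element): lst = [6, 10, 12, 17, [12, 17]]

[6, 10, 12, 17, [12, 17]]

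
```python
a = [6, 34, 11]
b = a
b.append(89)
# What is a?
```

After line 1: a = [6, 34, 11]
After line 2 (b = a is an alias, same object): a = [6, 34, 11], b = [6, 34, 11]
After line 3 (b.append mutates the shared list): a = [6, 34, 11, 89], b = [6, 34, 11, 89]

[6, 34, 11, 89]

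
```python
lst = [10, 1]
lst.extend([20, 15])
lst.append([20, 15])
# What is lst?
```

After line 1: lst = [10, 1]
After line 2 (extend unpacks [20, 15]): lst = [10, 1, 20, 15]
After line 3 (append adds [20, 15] as single element): lst = [10, 1, 20, 15, [20, 15]]

[10, 1, 20, 15, [20, 15]]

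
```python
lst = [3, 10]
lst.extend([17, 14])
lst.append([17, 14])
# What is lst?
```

After line 1: lst = [3, 10]
After line 2 (extend unpacks [17, 14]): lst = [3, 10, 17, 14]
After line 3 (append adds [17, 14] as single element): lst = [3, 10, 17, 14, [17, 14]]

[3, 10, 17, 14, [17, 14]]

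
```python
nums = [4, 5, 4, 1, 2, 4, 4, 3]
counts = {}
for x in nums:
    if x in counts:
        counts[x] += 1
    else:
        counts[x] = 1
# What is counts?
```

Initial: counts = {}, nums = [4, 5, 4, 1, 2, 4, 4, 3]
See 4: counts = {4: 1}
See 5: counts = {4: 1, 5: 1}
See 4: counts = {4: 2, 5: 1}
See 1: counts = {4: 2, 5: 1, 1: 1}
See 2: counts = {4: 2, 5: 1, 1: 1, 2: 1}
See 4: counts = {4: 3, 5: 1, 1: 1, 2: 1}
See 4: counts = {4: 4, 5: 1, 1: 1, 2: 1}
See 3: counts = {4: 4, 5: 1, 1: 1, 2: 1, 3: 1}

{4: 4, 5: 1, 1: 1, 2: 1, 3: 1}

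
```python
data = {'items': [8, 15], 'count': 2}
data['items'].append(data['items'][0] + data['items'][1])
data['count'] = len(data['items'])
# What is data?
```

After line 1: data = {'items': [8, 15], 'count': 2}
After line 2 (append 8 + 15 = 23): data = {'items': [8, 15, 23], 'count': 2}
After line 3 (count = len(items) = 3): data = {'items': [8, 15, 23], 'count': 3}

{'items': [8, 15, 23], 'count': 3}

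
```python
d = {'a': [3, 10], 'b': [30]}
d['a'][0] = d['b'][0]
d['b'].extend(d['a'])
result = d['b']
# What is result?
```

After line 1: d = {'a': [3, 10], 'b': [30]}
After line 2 (a[0] = b[0] = 30): d = {'a': [30, 10], 'b': [30]}
After line 3 (b.extend(a) appends [30, 10]): d = {'a': [30, 10], 'b': [30, 30, 10]}
After line 4: result = d['b'] = [30, 30, 10]

[30, 30, 10]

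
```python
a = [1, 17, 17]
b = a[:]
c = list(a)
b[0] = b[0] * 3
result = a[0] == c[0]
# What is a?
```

After line 1: a = [1, 17, 17]
After line 2 (b = a[:], copy): a = [1, 17, 17], b = [1, 17, 17]
After line 3 (c = list(a) is a copy, new object): c = [1, 17, 17]
After line 4 (b[0] = 1 * 3 = 3; only b mutates (copy)): a = [1, 17, 17], b = [3, 17, 17], c = [1, 17, 17]
After line 5 (a[0] = 1, c[0] = 1; result = True)

[1, 17, 17]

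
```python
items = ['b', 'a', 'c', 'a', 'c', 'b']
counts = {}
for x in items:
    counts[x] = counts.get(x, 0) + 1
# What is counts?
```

Initial: counts = {}, items = ['b', 'a', 'c', 'a', 'c', 'b']
See 'b': counts = {'b': 1}
See 'a': counts = {'b': 1, 'a': 1}
See 'c': counts = {'b': 1, 'a': 1, 'c': 1}
See 'a': counts = {'b': 1, 'a': 2, 'c': 1}
See 'c': counts = {'b': 1, 'a': 2, 'c': 2}
See 'b': counts = {'b': 2, 'a': 2, 'c': 2}

{'b': 2, 'a': 2, 'c': 2}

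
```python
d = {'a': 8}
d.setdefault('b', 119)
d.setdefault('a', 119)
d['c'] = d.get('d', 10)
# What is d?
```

After line 1: d = {'a': 8}
After line 2 (setdefault adds 'b'=119): d = {'a': 8, 'b': 119}
After line 3 (setdefault 'a' no-op, already exists): d = {'a': 8, 'b': 119}
After line 4 (get('d', 10) returns default since 'd' not in d): d = {'a': 8, 'b': 119, 'c': 10}

{'a': 8, 'b': 119, 'c': 10}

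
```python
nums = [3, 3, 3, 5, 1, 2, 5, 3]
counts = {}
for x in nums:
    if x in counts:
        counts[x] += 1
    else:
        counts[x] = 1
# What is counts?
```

Initial: counts = {}, nums = [3, 3, 3, 5, 1, 2, 5, 3]
See 3: counts = {3: 1}
See 3: counts = {3: 2}
See 3: counts = {3: 3}
See 5: counts = {3: 3, 5: 1}
See 1: counts = {3: 3, 5: 1, 1: 1}
See 2: counts = {3: 3, 5: 1, 1: 1, 2: 1}
See 5: counts = {3: 3, 5: 2, 1: 1, 2: 1}
See 3: counts = {3: 4, 5: 2, 1: 1, 2: 1}

{3: 4, 5: 2, 1: 1, 2: 1}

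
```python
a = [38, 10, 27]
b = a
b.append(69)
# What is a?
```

After line 1: a = [38, 10, 27]
After line 2 (b = a is an alias, same object): a = [38, 10, 27], b = [38, 10, 27]
After line 3 (b.append mutates the shared list): a = [38, 10, 27, 69], b = [38, 10, 27, 69]

[38, 10, 27, 69]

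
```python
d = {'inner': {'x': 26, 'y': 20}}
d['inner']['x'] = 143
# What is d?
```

After line 1: d = {'inner': {'x': 26, 'y': 20}}
After line 2 (inner x overwritten): d = {'inner': {'x': 143, 'y': 20}}

{'inner': {'x': 143, 'y': 20}}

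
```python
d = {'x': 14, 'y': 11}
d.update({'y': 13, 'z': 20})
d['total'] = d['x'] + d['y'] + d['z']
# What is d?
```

After line 1: d = {'x': 14, 'y': 11}
After line 2 (y overwritten, z added): d = {'x': 14, 'y': 13, 'z': 20}
After line 3 (total = 14 + 13 + 20 = 47): d = {'x': 14, 'y': 13, 'z': 20, 'total': 47}

{'x': 14, 'y': 13, 'z': 20, 'total': 47}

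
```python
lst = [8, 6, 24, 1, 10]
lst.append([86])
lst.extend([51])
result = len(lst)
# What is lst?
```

After line 1: lst = [8, 6, 24, 1, 10]
After line 2 (append adds [86] as single element): lst = [8, 6, 24, 1, 10, [86]]
After line 3 (extend unpacks [51], adds 51): lst = [8, 6, 24, 1, 10, [86], 51]
After line 4: result = len(lst) = 7

[8, 6, 24, 1, 10, [86], 51]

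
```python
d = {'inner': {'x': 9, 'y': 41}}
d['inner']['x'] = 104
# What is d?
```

After line 1: d = {'inner': {'x': 9, 'y': 41}}
After line 2 (inner x overwritten): d = {'inner': {'x': 104, 'y': 41}}

{'inner': {'x': 104, 'y': 41}}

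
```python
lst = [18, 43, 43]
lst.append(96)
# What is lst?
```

[18, 43, 43, 96]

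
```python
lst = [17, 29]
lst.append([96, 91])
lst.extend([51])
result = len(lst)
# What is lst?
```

After line 1: lst = [17, 29]
After line 2 (append adds [96, 91] as single element): lst = [17, 29, [96, 91]]
After line 3 (extend unpacks [51], adds 51): lst = [17, 29, [96, 91], 51]
After line 4: result = len(lst) = 4

[17, 29, [96, 91], 51]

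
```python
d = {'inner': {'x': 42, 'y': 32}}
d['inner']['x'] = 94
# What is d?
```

After line 1: d = {'inner': {'x': 42, 'y': 32}}
After line 2 (inner x overwritten): d = {'inner': {'x': 94, 'y': 32}}

{'inner': {'x': 94, 'y': 32}}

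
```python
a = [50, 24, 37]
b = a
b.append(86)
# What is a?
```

After line 1: a = [50, 24, 37]
After line 2 (b = a is an alias, same object): a = [50, 24, 37], b = [50, 24, 37]
After line 3 (b.append mutates the shared list): a = [50, 24, 37, 86], b = [50, 24, 37, 86]

[50, 24, 37, 86]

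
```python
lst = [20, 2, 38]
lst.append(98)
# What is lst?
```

[20, 2, 38, 98]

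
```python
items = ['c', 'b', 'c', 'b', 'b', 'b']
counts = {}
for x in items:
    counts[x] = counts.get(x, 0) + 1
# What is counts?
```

Initial: counts = {}, items = ['c', 'b', 'c', 'b', 'b', 'b']
See 'c': counts = {'c': 1}
See 'b': counts = {'c': 1, 'b': 1}
See 'c': counts = {'c': 2, 'b': 1}
See 'b': counts = {'c': 2, 'b': 2}
See 'b': counts = {'c': 2, 'b': 3}
See 'b': counts = {'c': 2, 'b': 4}

{'c': 2, 'b': 4}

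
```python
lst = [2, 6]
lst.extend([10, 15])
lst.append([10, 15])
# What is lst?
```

After line 1: lst = [2, 6]
After line 2 (extend unpacks [10, 15]): lst = [2, 6, 10, 15]
After line 3 (append adds [10, 15] as single element): lst = [2, 6, 10, 15, [10, 15]]

[2, 6, 10, 15, [10, 15]]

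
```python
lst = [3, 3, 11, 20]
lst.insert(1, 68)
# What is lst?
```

[3, 68, 3, 11, 20]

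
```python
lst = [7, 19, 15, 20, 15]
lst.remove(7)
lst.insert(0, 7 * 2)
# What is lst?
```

After line 1: lst = [7, 19, 15, 20, 15]
After line 2 (remove first 7): lst = [19, 15, 20, 15]
After line 3 (insert 14 at index 0): lst = [14, 19, 15, 20, 15]

[14, 19, 15, 20, 15]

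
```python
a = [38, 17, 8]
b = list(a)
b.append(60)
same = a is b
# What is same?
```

After line 1: a = [38, 17, 8]
After line 2 (b = list(a) is a shallow copy, new object): a = [38, 17, 8], b = [38, 17, 8]
After line 3 (append only mutates b): a = [38, 17, 8], b = [38, 17, 8, 60]
After line 4 (same = a is b; different objects -> False): same = False

False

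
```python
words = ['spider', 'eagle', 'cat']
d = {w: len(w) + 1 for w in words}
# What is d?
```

{'spider': 7, 'eagle': 6, 'cat': 4}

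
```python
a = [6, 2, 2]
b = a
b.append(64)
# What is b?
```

After line 1: a = [6, 2, 2]
After line 2 (b = a is an alias, same object): a = [6, 2, 2], b = [6, 2, 2]
After line 3 (b.append mutates the shared list): a = [6, 2, 2, 64], b = [6, 2, 2, 64]

[6, 2, 2, 64]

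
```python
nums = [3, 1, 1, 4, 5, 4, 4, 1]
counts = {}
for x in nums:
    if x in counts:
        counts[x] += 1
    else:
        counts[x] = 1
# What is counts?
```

Initial: counts = {}, nums = [3, 1, 1, 4, 5, 4, 4, 1]
See 3: counts = {3: 1}
See 1: counts = {3: 1, 1: 1}
See 1: counts = {3: 1, 1: 2}
See 4: counts = {3: 1, 1: 2, 4: 1}
See 5: counts = {3: 1, 1: 2, 4: 1, 5: 1}
See 4: counts = {3: 1, 1: 2, 4: 2, 5: 1}
See 4: counts = {3: 1, 1: 2, 4: 3, 5: 1}
See 1: counts = {3: 1, 1: 3, 4: 3, 5: 1}

{3: 1, 1: 3, 4: 3, 5: 1}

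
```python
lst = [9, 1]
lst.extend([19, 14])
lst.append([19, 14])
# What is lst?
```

After line 1: lst = [9, 1]
After line 2 (extend unpacks [19, 14]): lst = [9, 1, 19, 14]
After line 3 (append adds [19, 14] as single element): lst = [9, 1, 19, 14, [19, 14]]

[9, 1, 19, 14, [19, 14]]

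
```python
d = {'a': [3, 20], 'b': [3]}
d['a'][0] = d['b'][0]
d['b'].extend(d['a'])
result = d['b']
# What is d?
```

After line 1: d = {'a': [3, 20], 'b': [3]}
After line 2 (a[0] = b[0] = 3): d = {'a': [3, 20], 'b': [3]}
After line 3 (b.extend(a) appends [3, 20]): d = {'a': [3, 20], 'b': [3, 3, 20]}
After line 4: result = d['b'] = [3, 3, 20]

{'a': [3, 20], 'b': [3, 3, 20]}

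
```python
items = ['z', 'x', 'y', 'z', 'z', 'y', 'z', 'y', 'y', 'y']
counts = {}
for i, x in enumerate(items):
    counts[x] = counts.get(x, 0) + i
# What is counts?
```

Initial: counts = {}, items = ['z', 'x', 'y', 'z', 'z', 'y', 'z', 'y', 'y', 'y']
i=0, x='z': counts = {'z': 0}
i=1, x='x': counts = {'z': 0, 'x': 1}
i=2, x='y': counts = {'z': 0, 'x': 1, 'y': 2}
i=3, x='z': counts = {'z': 3, 'x': 1, 'y': 2}
i=4, x='z': counts = {'z': 7, 'x': 1, 'y': 2}
i=5, x='y': counts = {'z': 7, 'x': 1, 'y': 7}
i=6, x='z': counts = {'z': 13, 'x': 1, 'y': 7}
i=7, x='y': counts = {'z': 13, 'x': 1, 'y': 14}
i=8, x='y': counts = {'z': 13, 'x': 1, 'y': 22}
i=9, x='y': counts = {'z': 13, 'x': 1, 'y': 31}

{'z': 13, 'x': 1, 'y': 31}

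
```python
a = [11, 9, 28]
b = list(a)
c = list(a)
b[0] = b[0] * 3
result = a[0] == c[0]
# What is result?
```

After line 1: a = [11, 9, 28]
After line 2 (b = list(a), copy): a = [11, 9, 28], b = [11, 9, 28]
After line 3 (c = list(a) is a copy, new object): c = [11, 9, 28]
After line 4 (b[0] = 11 * 3 = 33; only b mutates (copy)): a = [11, 9, 28], b = [33, 9, 28], c = [11, 9, 28]
After line 5 (a[0] = 11, c[0] = 11; result = True)

True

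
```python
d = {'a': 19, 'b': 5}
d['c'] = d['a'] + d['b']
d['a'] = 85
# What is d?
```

After line 1: d = {'a': 19, 'b': 5}
After line 2 (d['c'] = 19 + 5): d = {'a': 19, 'b': 5, 'c': 24}
After line 3: d = {'a': 85, 'b': 5, 'c': 24}

{'a': 85, 'b': 5, 'c': 24}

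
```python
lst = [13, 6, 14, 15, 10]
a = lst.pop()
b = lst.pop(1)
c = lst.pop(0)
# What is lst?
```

After line 1: lst = [13, 6, 14, 15, 10]
After line 2 (pop() -> a = 10): lst = [13, 6, 14, 15]
After line 3 (pop(1) -> b = 6): lst = [13, 14, 15]
After line 4 (pop(0) -> c = 13): lst = [14, 15]

[14, 15]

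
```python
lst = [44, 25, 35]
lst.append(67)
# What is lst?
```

[44, 25, 35, 67]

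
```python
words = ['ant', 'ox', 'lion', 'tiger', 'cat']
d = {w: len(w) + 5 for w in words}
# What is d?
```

{'ant': 8, 'ox': 7, 'lion': 9, 'tiger': 10, 'cat': 8}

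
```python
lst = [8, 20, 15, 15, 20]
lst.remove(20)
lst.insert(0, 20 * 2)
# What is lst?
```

After line 1: lst = [8, 20, 15, 15, 20]
After line 2 (remove first 20): lst = [8, 15, 15, 20]
After line 3 (insert 40 at index 0): lst = [40, 8, 15, 15, 20]

[40, 8, 15, 15, 20]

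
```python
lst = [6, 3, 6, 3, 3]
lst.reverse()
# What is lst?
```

[3, 3, 6, 3, 6]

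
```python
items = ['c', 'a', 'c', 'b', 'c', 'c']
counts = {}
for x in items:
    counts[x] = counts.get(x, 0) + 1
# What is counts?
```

Initial: counts = {}, items = ['c', 'a', 'c', 'b', 'c', 'c']
See 'c': counts = {'c': 1}
See 'a': counts = {'c': 1, 'a': 1}
See 'c': counts = {'c': 2, 'a': 1}
See 'b': counts = {'c': 2, 'a': 1, 'b': 1}
See 'c': counts = {'c': 3, 'a': 1, 'b': 1}
See 'c': counts = {'c': 4, 'a': 1, 'b': 1}

{'c': 4, 'a': 1, 'b': 1}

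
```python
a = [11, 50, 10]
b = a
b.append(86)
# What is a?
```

After line 1: a = [11, 50, 10]
After line 2 (b = a is an alias, same object): a = [11, 50, 10], b = [11, 50, 10]
After line 3 (b.append mutates the shared list): a = [11, 50, 10, 86], b = [11, 50, 10, 86]

[11, 50, 10, 86]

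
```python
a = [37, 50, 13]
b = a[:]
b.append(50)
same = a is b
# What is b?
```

After line 1: a = [37, 50, 13]
After line 2 (b = a[:] is a shallow copy, new object): a = [37, 50, 13], b = [37, 50, 13]
After line 3 (append only mutates b): a = [37, 50, 13], b = [37, 50, 13, 50]
After line 4 (same = a is b; different objects -> False): same = False

[37, 50, 13, 50]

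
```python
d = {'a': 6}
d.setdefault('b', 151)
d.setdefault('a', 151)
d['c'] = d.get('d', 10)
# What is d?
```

After line 1: d = {'a': 6}
After line 2 (setdefault adds 'b'=151): d = {'a': 6, 'b': 151}
After line 3 (setdefault 'a' no-op, already exists): d = {'a': 6, 'b': 151}
After line 4 (get('d', 10) returns default since 'd' not in d): d = {'a': 6, 'b': 151, 'c': 10}

{'a': 6, 'b': 151, 'c': 10}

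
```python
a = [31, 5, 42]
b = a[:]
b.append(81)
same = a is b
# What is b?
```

After line 1: a = [31, 5, 42]
After line 2 (b = a[:] is a shallow copy, new object): a = [31, 5, 42], b = [31, 5, 42]
After line 3 (append only mutates b): a = [31, 5, 42], b = [31, 5, 42, 81]
After line 4 (same = a is b; different objects -> False): same = False

[31, 5, 42, 81]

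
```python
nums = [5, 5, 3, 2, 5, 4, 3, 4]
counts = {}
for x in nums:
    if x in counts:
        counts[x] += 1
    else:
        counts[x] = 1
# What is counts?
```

Initial: counts = {}, nums = [5, 5, 3, 2, 5, 4, 3, 4]
See 5: counts = {5: 1}
See 5: counts = {5: 2}
See 3: counts = {5: 2, 3: 1}
See 2: counts = {5: 2, 3: 1, 2: 1}
See 5: counts = {5: 3, 3: 1, 2: 1}
See 4: counts = {5: 3, 3: 1, 2: 1, 4: 1}
See 3: counts = {5: 3, 3: 2, 2: 1, 4: 1}
See 4: counts = {5: 3, 3: 2, 2: 1, 4: 2}

{5: 3, 3: 2, 2: 1, 4: 2}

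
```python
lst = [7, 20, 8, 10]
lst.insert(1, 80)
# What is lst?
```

[7, 80, 20, 8, 10]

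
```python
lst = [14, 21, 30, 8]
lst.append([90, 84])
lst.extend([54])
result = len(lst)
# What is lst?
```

After line 1: lst = [14, 21, 30, 8]
After line 2 (append adds [90, 84] as single element): lst = [14, 21, 30, 8, [90, 84]]
After line 3 (extend unpacks [54], adds 54): lst = [14, 21, 30, 8, [90, 84], 54]
After line 4: result = len(lst) = 6

[14, 21, 30, 8, [90, 84], 54]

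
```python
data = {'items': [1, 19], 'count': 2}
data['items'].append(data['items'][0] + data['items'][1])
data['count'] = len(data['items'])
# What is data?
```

After line 1: data = {'items': [1, 19], 'count': 2}
After line 2 (append 1 + 19 = 20): data = {'items': [1, 19, 20], 'count': 2}
After line 3 (count = len(items) = 3): data = {'items': [1, 19, 20], 'count': 3}

{'items': [1, 19, 20], 'count': 3}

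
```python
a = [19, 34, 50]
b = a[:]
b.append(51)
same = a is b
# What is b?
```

After line 1: a = [19, 34, 50]
After line 2 (b = a[:] is a shallow copy, new object): a = [19, 34, 50], b = [19, 34, 50]
After line 3 (append only mutates b): a = [19, 34, 50], b = [19, 34, 50, 51]
After line 4 (same = a is b; different objects -> False): same = False

[19, 34, 50, 51]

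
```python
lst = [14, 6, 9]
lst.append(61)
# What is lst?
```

[14, 6, 9, 61]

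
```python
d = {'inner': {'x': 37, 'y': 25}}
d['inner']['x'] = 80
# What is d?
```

After line 1: d = {'inner': {'x': 37, 'y': 25}}
After line 2 (inner x overwritten): d = {'inner': {'x': 80, 'y': 25}}

{'inner': {'x': 80, 'y': 25}}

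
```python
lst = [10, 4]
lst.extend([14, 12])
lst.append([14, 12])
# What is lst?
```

After line 1: lst = [10, 4]
After line 2 (extend unpacks [14, 12]): lst = [10, 4, 14, 12]
After line 3 (append adds [14, 12] as single element): lst = [10, 4, 14, 12, [14, 12]]

[10, 4, 14, 12, [14, 12]]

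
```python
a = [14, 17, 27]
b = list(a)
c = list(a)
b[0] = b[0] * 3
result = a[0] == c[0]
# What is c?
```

After line 1: a = [14, 17, 27]
After line 2 (b = list(a), copy): a = [14, 17, 27], b = [14, 17, 27]
After line 3 (c = list(a) is a copy, new object): c = [14, 17, 27]
After line 4 (b[0] = 14 * 3 = 42; only b mutates (copy)): a = [14, 17, 27], b = [42, 17, 27], c = [14, 17, 27]
After line 5 (a[0] = 14, c[0] = 14; result = True)

[14, 17, 27]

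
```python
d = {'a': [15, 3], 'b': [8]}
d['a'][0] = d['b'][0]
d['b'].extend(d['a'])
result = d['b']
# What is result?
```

After line 1: d = {'a': [15, 3], 'b': [8]}
After line 2 (a[0] = b[0] = 8): d = {'a': [8, 3], 'b': [8]}
After line 3 (b.extend(a) appends [8, 3]): d = {'a': [8, 3], 'b': [8, 8, 3]}
After line 4: result = d['b'] = [8, 8, 3]

[8, 8, 3]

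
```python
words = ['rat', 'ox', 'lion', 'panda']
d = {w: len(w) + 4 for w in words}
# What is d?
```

{'rat': 7, 'ox': 6, 'lion': 8, 'panda': 9}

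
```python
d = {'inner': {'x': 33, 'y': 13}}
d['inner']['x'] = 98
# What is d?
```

After line 1: d = {'inner': {'x': 33, 'y': 13}}
After line 2 (inner x overwritten): d = {'inner': {'x': 98, 'y': 13}}

{'inner': {'x': 98, 'y': 13}}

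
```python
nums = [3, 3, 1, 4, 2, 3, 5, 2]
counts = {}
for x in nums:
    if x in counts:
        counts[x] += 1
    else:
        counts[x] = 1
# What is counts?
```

Initial: counts = {}, nums = [3, 3, 1, 4, 2, 3, 5, 2]
See 3: counts = {3: 1}
See 3: counts = {3: 2}
See 1: counts = {3: 2, 1: 1}
See 4: counts = {3: 2, 1: 1, 4: 1}
See 2: counts = {3: 2, 1: 1, 4: 1, 2: 1}
See 3: counts = {3: 3, 1: 1, 4: 1, 2: 1}
See 5: counts = {3: 3, 1: 1, 4: 1, 2: 1, 5: 1}
See 2: counts = {3: 3, 1: 1, 4: 1, 2: 2, 5: 1}

{3: 3, 1: 1, 4: 1, 2: 2, 5: 1}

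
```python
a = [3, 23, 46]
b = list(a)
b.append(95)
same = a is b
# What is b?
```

After line 1: a = [3, 23, 46]
After line 2 (b = list(a) is a shallow copy, new object): a = [3, 23, 46], b = [3, 23, 46]
After line 3 (append only mutates b): a = [3, 23, 46], b = [3, 23, 46, 95]
After line 4 (same = a is b; different objects -> False): same = False

[3, 23, 46, 95]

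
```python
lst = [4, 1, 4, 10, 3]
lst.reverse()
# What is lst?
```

[3, 10, 4, 1, 4]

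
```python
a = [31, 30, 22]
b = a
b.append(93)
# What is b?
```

After line 1: a = [31, 30, 22]
After line 2 (b = a is an alias, same object): a = [31, 30, 22], b = [31, 30, 22]
After line 3 (b.append mutates the shared list): a = [31, 30, 22, 93], b = [31, 30, 22, 93]

[31, 30, 22, 93]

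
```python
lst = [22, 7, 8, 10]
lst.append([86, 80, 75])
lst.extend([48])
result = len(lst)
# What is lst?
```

After line 1: lst = [22, 7, 8, 10]
After line 2 (append adds [86, 80, 75] as single element): lst = [22, 7, 8, 10, [86, 80, 75]]
After line 3 (extend unpacks [48], adds 48): lst = [22, 7, 8, 10, [86, 80, 75], 48]
After line 4: result = len(lst) = 6

[22, 7, 8, 10, [86, 80, 75], 48]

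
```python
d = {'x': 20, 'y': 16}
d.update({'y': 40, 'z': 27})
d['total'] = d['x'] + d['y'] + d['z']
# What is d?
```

After line 1: d = {'x': 20, 'y': 16}
After line 2 (y overwritten, z added): d = {'x': 20, 'y': 40, 'z': 27}
After line 3 (total = 20 + 40 + 27 = 87): d = {'x': 20, 'y': 40, 'z': 27, 'total': 87}

{'x': 20, 'y': 40, 'z': 27, 'total': 87}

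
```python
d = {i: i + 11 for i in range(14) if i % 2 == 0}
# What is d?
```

{0: 11, 2: 13, 4: 15, 6: 17, 8: 19, 10: 21, 12: 23}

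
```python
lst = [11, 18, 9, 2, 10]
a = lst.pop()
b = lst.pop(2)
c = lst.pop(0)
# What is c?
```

After line 1: lst = [11, 18, 9, 2, 10]
After line 2 (pop() -> a = 10): lst = [11, 18, 9, 2]
After line 3 (pop(2) -> b = 9): lst = [11, 18, 2]
After line 4 (pop(0) -> c = 11): lst = [18, 2]

11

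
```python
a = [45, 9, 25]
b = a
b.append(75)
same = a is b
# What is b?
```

After line 1: a = [45, 9, 25]
After line 2 (b = a is an alias, same object): a = [45, 9, 25], b = [45, 9, 25]
After line 3 (b.append mutates the shared list): a = [45, 9, 25, 75], b = [45, 9, 25, 75]
After line 4 (same = a is b; same object -> True): same = True

[45, 9, 25, 75]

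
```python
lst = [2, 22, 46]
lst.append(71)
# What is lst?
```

[2, 22, 46, 71]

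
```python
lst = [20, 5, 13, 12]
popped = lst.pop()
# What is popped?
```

12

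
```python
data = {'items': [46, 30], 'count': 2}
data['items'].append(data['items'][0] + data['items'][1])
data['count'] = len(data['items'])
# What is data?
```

After line 1: data = {'items': [46, 30], 'count': 2}
After line 2 (append 46 + 30 = 76): data = {'items': [46, 30, 76], 'count': 2}
After line 3 (count = len(items) = 3): data = {'items': [46, 30, 76], 'count': 3}

{'items': [46, 30, 76], 'count': 3}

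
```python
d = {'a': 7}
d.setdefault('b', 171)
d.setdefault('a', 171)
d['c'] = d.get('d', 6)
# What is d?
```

After line 1: d = {'a': 7}
After line 2 (setdefault adds 'b'=171): d = {'a': 7, 'b': 171}
After line 3 (setdefault 'a' no-op, already exists): d = {'a': 7, 'b': 171}
After line 4 (get('d', 6) returns default since 'd' not in d): d = {'a': 7, 'b': 171, 'c': 6}

{'a': 7, 'b': 171, 'c': 6}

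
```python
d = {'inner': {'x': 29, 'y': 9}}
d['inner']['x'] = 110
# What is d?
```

After line 1: d = {'inner': {'x': 29, 'y': 9}}
After line 2 (inner x overwritten): d = {'inner': {'x': 110, 'y': 9}}

{'inner': {'x': 110, 'y': 9}}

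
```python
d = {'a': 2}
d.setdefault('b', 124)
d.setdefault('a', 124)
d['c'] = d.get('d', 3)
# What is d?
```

After line 1: d = {'a': 2}
After line 2 (setdefault adds 'b'=124): d = {'a': 2, 'b': 124}
After line 3 (setdefault 'a' no-op, already exists): d = {'a': 2, 'b': 124}
After line 4 (get('d', 3) returns default since 'd' not in d): d = {'a': 2, 'b': 124, 'c': 3}

{'a': 2, 'b': 124, 'c': 3}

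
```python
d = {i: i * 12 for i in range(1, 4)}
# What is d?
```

{1: 12, 2: 24, 3: 36}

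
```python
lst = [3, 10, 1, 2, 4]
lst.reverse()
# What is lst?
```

[4, 2, 1, 10, 3]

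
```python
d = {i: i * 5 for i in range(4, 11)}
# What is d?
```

{4: 20, 5: 25, 6: 30, 7: 35, 8: 40, 9: 45, 10: 50}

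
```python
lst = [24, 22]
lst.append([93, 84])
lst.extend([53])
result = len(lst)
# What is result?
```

After line 1: lst = [24, 22]
After line 2 (append adds [93, 84] as single element): lst = [24, 22, [93, 84]]
After line 3 (extend unpacks [53], adds 53): lst = [24, 22, [93, 84], 53]
After line 4: result = len(lst) = 4

4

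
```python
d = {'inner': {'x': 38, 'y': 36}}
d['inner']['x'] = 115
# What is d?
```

After line 1: d = {'inner': {'x': 38, 'y': 36}}
After line 2 (inner x overwritten): d = {'inner': {'x': 115, 'y': 36}}

{'inner': {'x': 115, 'y': 36}}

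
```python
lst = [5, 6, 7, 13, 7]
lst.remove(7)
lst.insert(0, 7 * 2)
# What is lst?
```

After line 1: lst = [5, 6, 7, 13, 7]
After line 2 (remove first 7): lst = [5, 6, 13, 7]
After line 3 (insert 14 at index 0): lst = [14, 5, 6, 13, 7]

[14, 5, 6, 13, 7]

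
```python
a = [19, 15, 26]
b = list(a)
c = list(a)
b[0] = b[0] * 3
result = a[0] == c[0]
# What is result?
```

After line 1: a = [19, 15, 26]
After line 2 (b = list(a), copy): a = [19, 15, 26], b = [19, 15, 26]
After line 3 (c = list(a) is a copy, new object): c = [19, 15, 26]
After line 4 (b[0] = 19 * 3 = 57; only b mutates (copy)): a = [19, 15, 26], b = [57, 15, 26], c = [19, 15, 26]
After line 5 (a[0] = 19, c[0] = 19; result = True)

True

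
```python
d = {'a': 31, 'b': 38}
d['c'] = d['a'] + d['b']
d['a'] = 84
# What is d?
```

After line 1: d = {'a': 31, 'b': 38}
After line 2 (d['c'] = 31 + 38): d = {'a': 31, 'b': 38, 'c': 69}
After line 3: d = {'a': 84, 'b': 38, 'c': 69}

{'a': 84, 'b': 38, 'c': 69}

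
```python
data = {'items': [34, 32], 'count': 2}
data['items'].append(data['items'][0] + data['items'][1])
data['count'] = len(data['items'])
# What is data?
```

After line 1: data = {'items': [34, 32], 'count': 2}
After line 2 (append 34 + 32 = 66): data = {'items': [34, 32, 66], 'count': 2}
After line 3 (count = len(items) = 3): data = {'items': [34, 32, 66], 'count': 3}

{'items': [34, 32, 66], 'count': 3}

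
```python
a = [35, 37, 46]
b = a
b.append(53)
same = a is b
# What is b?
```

After line 1: a = [35, 37, 46]
After line 2 (b = a is an alias, same object): a = [35, 37, 46], b = [35, 37, 46]
After line 3 (b.append mutates the shared list): a = [35, 37, 46, 53], b = [35, 37, 46, 53]
After line 4 (same = a is b; same object -> True): same = True

[35, 37, 46, 53]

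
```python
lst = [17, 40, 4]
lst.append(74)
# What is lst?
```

[17, 40, 4, 74]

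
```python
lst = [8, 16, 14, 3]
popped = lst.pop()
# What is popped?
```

3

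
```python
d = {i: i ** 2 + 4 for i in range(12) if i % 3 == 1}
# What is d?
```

{1: 5, 4: 20, 7: 53, 10: 104}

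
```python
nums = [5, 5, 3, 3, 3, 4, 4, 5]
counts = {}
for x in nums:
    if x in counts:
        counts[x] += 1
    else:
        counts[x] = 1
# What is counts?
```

Initial: counts = {}, nums = [5, 5, 3, 3, 3, 4, 4, 5]
See 5: counts = {5: 1}
See 5: counts = {5: 2}
See 3: counts = {5: 2, 3: 1}
See 3: counts = {5: 2, 3: 2}
See 3: counts = {5: 2, 3: 3}
See 4: counts = {5: 2, 3: 3, 4: 1}
See 4: counts = {5: 2, 3: 3, 4: 2}
See 5: counts = {5: 3, 3: 3, 4: 2}

{5: 3, 3: 3, 4: 2}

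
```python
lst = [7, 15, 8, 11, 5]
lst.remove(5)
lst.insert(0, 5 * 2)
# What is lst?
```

After line 1: lst = [7, 15, 8, 11, 5]
After line 2 (remove first 5): lst = [7, 15, 8, 11]
After line 3 (insert 10 at index 0): lst = [10, 7, 15, 8, 11]

[10, 7, 15, 8, 11]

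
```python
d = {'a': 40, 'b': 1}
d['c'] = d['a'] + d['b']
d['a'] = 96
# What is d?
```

After line 1: d = {'a': 40, 'b': 1}
After line 2 (d['c'] = 40 + 1): d = {'a': 40, 'b': 1, 'c': 41}
After line 3: d = {'a': 96, 'b': 1, 'c': 41}

{'a': 96, 'b': 1, 'c': 41}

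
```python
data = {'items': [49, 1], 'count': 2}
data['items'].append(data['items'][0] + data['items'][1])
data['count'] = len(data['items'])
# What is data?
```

After line 1: data = {'items': [49, 1], 'count': 2}
After line 2 (append 49 + 1 = 50): data = {'items': [49, 1, 50], 'count': 2}
After line 3 (count = len(items) = 3): data = {'items': [49, 1, 50], 'count': 3}

{'items': [49, 1, 50], 'count': 3}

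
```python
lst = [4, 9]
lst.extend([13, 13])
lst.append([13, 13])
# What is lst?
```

After line 1: lst = [4, 9]
After line 2 (extend unpacks [13, 13]): lst = [4, 9, 13, 13]
After line 3 (append adds [13, 13] as single element): lst = [4, 9, 13, 13, [13, 13]]

[4, 9, 13, 13, [13, 13]]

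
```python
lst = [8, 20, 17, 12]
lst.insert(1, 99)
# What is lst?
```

[8, 99, 20, 17, 12]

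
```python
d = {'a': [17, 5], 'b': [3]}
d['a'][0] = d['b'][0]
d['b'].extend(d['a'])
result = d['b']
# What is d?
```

After line 1: d = {'a': [17, 5], 'b': [3]}
After line 2 (a[0] = b[0] = 3): d = {'a': [3, 5], 'b': [3]}
After line 3 (b.extend(a) appends [3, 5]): d = {'a': [3, 5], 'b': [3, 3, 5]}
After line 4: result = d['b'] = [3, 3, 5]

{'a': [3, 5], 'b': [3, 3, 5]}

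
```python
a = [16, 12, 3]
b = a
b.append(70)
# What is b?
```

After line 1: a = [16, 12, 3]
After line 2 (b = a is an alias, same object): a = [16, 12, 3], b = [16, 12, 3]
After line 3 (b.append mutates the shared list): a = [16, 12, 3, 70], b = [16, 12, 3, 70]

[16, 12, 3, 70]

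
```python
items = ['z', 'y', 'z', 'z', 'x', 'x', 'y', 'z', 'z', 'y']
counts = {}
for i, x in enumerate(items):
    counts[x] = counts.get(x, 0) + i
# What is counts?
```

Initial: counts = {}, items = ['z', 'y', 'z', 'z', 'x', 'x', 'y', 'z', 'z', 'y']
i=0, x='z': counts = {'z': 0}
i=1, x='y': counts = {'z': 0, 'y': 1}
i=2, x='z': counts = {'z': 2, 'y': 1}
i=3, x='z': counts = {'z': 5, 'y': 1}
i=4, x='x': counts = {'z': 5, 'y': 1, 'x': 4}
i=5, x='x': counts = {'z': 5, 'y': 1, 'x': 9}
i=6, x='y': counts = {'z': 5, 'y': 7, 'x': 9}
i=7, x='z': counts = {'z': 12, 'y': 7, 'x': 9}
i=8, x='z': counts = {'z': 20, 'y': 7, 'x': 9}
i=9, x='y': counts = {'z': 20, 'y': 16, 'x': 9}

{'z': 20, 'y': 16, 'x': 9}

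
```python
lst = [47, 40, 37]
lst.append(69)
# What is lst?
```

[47, 40, 37, 69]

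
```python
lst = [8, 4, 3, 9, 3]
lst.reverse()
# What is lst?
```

[3, 9, 3, 4, 8]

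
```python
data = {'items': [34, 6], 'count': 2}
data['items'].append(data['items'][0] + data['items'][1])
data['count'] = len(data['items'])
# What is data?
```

After line 1: data = {'items': [34, 6], 'count': 2}
After line 2 (append 34 + 6 = 40): data = {'items': [34, 6, 40], 'count': 2}
After line 3 (count = len(items) = 3): data = {'items': [34, 6, 40], 'count': 3}

{'items': [34, 6, 40], 'count': 3}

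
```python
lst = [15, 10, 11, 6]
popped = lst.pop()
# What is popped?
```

6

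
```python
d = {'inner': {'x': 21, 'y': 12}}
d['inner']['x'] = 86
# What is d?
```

After line 1: d = {'inner': {'x': 21, 'y': 12}}
After line 2 (inner x overwritten): d = {'inner': {'x': 86, 'y': 12}}

{'inner': {'x': 86, 'y': 12}}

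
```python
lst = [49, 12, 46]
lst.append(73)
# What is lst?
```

[49, 12, 46, 73]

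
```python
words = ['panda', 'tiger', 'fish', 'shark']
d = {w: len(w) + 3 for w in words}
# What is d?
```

{'panda': 8, 'tiger': 8, 'fish': 7, 'shark': 8}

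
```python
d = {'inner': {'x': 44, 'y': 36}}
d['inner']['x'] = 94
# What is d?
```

After line 1: d = {'inner': {'x': 44, 'y': 36}}
After line 2 (inner x overwritten): d = {'inner': {'x': 94, 'y': 36}}

{'inner': {'x': 94, 'y': 36}}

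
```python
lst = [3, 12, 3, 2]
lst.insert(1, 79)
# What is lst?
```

[3, 79, 12, 3, 2]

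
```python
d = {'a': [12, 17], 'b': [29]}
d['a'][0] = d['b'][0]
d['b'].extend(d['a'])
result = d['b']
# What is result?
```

After line 1: d = {'a': [12, 17], 'b': [29]}
After line 2 (a[0] = b[0] = 29): d = {'a': [29, 17], 'b': [29]}
After line 3 (b.extend(a) appends [29, 17]): d = {'a': [29, 17], 'b': [29, 29, 17]}
After line 4: result = d['b'] = [29, 29, 17]

[29, 29, 17]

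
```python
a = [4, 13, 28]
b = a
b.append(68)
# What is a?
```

After line 1: a = [4, 13, 28]
After line 2 (b = a is an alias, same object): a = [4, 13, 28], b = [4, 13, 28]
After line 3 (b.append mutates the shared list): a = [4, 13, 28, 68], b = [4, 13, 28, 68]

[4, 13, 28, 68]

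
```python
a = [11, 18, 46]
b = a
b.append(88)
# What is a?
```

After line 1: a = [11, 18, 46]
After line 2 (b = a is an alias, same object): a = [11, 18, 46], b = [11, 18, 46]
After line 3 (b.append mutates the shared list): a = [11, 18, 46, 88], b = [11, 18, 46, 88]

[11, 18, 46, 88]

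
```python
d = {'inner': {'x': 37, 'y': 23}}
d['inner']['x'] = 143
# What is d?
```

After line 1: d = {'inner': {'x': 37, 'y': 23}}
After line 2 (inner x overwritten): d = {'inner': {'x': 143, 'y': 23}}

{'inner': {'x': 143, 'y': 23}}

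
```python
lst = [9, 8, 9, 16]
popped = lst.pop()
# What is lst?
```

[9, 8, 9]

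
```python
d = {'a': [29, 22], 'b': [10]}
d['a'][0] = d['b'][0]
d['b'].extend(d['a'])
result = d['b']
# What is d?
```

After line 1: d = {'a': [29, 22], 'b': [10]}
After line 2 (a[0] = b[0] = 10): d = {'a': [10, 22], 'b': [10]}
After line 3 (b.extend(a) appends [10, 22]): d = {'a': [10, 22], 'b': [10, 10, 22]}
After line 4: result = d['b'] = [10, 10, 22]

{'a': [10, 22], 'b': [10, 10, 22]}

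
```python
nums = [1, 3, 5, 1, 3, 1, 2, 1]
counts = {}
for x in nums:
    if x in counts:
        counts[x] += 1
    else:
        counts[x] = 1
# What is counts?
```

Initial: counts = {}, nums = [1, 3, 5, 1, 3, 1, 2, 1]
See 1: counts = {1: 1}
See 3: counts = {1: 1, 3: 1}
See 5: counts = {1: 1, 3: 1, 5: 1}
See 1: counts = {1: 2, 3: 1, 5: 1}
See 3: counts = {1: 2, 3: 2, 5: 1}
See 1: counts = {1: 3, 3: 2, 5: 1}
See 2: counts = {1: 3, 3: 2, 5: 1, 2: 1}
See 1: counts = {1: 4, 3: 2, 5: 1, 2: 1}

{1: 4, 3: 2, 5: 1, 2: 1}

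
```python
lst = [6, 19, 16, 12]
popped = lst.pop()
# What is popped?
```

12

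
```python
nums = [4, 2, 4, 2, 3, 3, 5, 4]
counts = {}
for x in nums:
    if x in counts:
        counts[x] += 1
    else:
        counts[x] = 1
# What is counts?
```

Initial: counts = {}, nums = [4, 2, 4, 2, 3, 3, 5, 4]
See 4: counts = {4: 1}
See 2: counts = {4: 1, 2: 1}
See 4: counts = {4: 2, 2: 1}
See 2: counts = {4: 2, 2: 2}
See 3: counts = {4: 2, 2: 2, 3: 1}
See 3: counts = {4: 2, 2: 2, 3: 2}
See 5: counts = {4: 2, 2: 2, 3: 2, 5: 1}
See 4: counts = {4: 3, 2: 2, 3: 2, 5: 1}

{4: 3, 2: 2, 3: 2, 5: 1}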